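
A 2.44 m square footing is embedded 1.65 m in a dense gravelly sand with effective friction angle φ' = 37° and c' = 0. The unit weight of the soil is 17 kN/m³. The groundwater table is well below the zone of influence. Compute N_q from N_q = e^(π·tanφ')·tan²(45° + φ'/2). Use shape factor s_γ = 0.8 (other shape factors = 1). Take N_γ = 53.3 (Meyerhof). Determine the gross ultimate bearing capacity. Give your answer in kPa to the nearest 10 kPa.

q_ult ≈ 2090 kPa

tan37° = 0.7536, so N_q = e^(π×0.7536)·tan²(63.5°) = 10.669 × 4.023 = 42.92.
Overburden at base level: q = 17 × 1.65 = 28.05 kPa.
Surcharge term q·N_q = 28.05 × 42.92 = 1203.9 kPa; self-weight term 0.5·γ·B·N_γ·s_γ = 0.5 × 17 × 2.44 × 53.3 × 0.8 = 884.35 kPa.
q_ult = 1203.9 + 884.35 = 2088.3 kPa.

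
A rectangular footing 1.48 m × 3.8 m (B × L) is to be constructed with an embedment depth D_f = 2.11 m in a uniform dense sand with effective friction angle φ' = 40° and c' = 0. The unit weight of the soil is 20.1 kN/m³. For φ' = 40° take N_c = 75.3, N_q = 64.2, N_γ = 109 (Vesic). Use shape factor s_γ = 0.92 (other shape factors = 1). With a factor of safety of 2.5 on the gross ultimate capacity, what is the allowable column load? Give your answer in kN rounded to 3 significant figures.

P_all ≈ 9480 kN

q = γ·D_f = 20.1 × 2.11 = 42.411 kPa.
q·N_q = 42.411 × 64.2 = 2722.8 kPa
0.5·γ·B·N_γ·s_γ = 0.5 × 20.1 × 1.48 × 109 × 0.92 = 1491.6 kPa
q_ult = 2722.8 + 1491.6 = 4214.4 kPa.
Gross allowable pressure q_all = 4214.4 / 2.5 = 1685.7 kPa.
Footing area = 5.624 m², so allowable column load = 1685.7 × 5.624 = 9480.6 kN.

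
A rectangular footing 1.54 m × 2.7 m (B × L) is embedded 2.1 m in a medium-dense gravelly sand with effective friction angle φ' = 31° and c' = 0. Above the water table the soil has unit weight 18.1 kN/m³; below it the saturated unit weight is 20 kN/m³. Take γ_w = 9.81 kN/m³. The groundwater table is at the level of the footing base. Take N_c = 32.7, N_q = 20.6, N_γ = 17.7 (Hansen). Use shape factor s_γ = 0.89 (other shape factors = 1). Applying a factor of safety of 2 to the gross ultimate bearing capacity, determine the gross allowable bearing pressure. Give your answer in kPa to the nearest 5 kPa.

Effective surcharge at the founding depth q = γ·D_f = 18.1 × 2.1 = 38.01 kPa.
The water table coincides with the base, so in the self-weight term γ → γ' = 10.19 kN/m³.
q_ult = q·N_q + 0.5·γ·B·N_γ·s_γ
     = 38.01 × 20.6 + 0.5 × 10.19 × 1.54 × 17.7 × 0.89
     = 783.01 + 123.6 = 906.61 kPa.
q_all = q_ult / FS = 906.61 / 2 = 453.3 kPa.

q_all ≈ 455 kPa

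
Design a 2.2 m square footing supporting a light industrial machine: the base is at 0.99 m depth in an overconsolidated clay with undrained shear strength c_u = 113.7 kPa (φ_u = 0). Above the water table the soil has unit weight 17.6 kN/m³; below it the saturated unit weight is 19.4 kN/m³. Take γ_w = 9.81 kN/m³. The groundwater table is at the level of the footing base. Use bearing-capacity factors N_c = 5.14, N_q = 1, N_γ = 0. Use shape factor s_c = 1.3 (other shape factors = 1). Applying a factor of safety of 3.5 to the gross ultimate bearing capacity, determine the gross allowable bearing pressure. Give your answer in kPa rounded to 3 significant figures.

Effective surcharge at the founding depth q = γ·D_f = 17.6 × 0.99 = 17.424 kPa.
q_ult = c·N_c·s_c + q·N_q
     = 113.7 × 5.14 × 1.3 + 17.424 × 1
     = 759.74 + 17.424 = 777.17 kPa.
q_all = q_ult / FS = 777.17 / 3.5 = 222.05 kPa.

q_all ≈ 222 kPa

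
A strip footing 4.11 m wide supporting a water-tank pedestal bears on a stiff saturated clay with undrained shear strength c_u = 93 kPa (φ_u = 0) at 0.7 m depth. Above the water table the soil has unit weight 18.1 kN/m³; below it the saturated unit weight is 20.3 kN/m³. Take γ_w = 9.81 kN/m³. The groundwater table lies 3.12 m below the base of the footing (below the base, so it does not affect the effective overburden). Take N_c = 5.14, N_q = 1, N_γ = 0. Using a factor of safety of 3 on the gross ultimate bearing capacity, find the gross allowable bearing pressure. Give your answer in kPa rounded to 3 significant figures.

q_all ≈ 164 kPa

q = γ·D_f = 18.1 × 0.7 = 12.67 kPa.
c·N_c = 93 × 5.14 = 478.02 kPa
q·N_q = 12.67 × 1 = 12.67 kPa
q_ult = 478.02 + 12.67 = 490.69 kPa.
q_all = 490.69 / 3 = 163.56 kPa.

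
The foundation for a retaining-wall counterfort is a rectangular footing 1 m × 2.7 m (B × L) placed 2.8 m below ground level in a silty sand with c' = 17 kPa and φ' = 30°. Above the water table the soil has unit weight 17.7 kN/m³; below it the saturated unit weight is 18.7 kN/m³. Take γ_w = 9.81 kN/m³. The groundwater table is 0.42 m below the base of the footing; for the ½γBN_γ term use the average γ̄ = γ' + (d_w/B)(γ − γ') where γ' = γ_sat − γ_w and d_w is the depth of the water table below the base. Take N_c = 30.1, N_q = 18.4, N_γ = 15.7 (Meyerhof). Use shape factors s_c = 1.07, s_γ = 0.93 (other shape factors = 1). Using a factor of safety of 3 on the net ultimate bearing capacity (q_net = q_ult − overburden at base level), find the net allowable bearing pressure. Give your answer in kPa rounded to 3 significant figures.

q = γ·D_f = 17.7 × 2.8 = 49.56 kPa.
γ' = 8.89 kN/m³; averaging over the depth B below the base, γ̄ = γ' + (d_w/B)(γ − γ') = 12.59 kN/m³.
c·N_c·s_c = 17 × 30.1 × 1.07 = 547.52 kPa
q·N_q = 49.56 × 18.4 = 911.9 kPa
0.5·γ·B·N_γ·s_γ = 0.5 × 12.59 × 1 × 15.7 × 0.93 = 91.915 kPa
q_ult = 547.52 + 911.9 + 91.915 = 1551.3 kPa.
q_net = 1551.3 − 49.56 = 1501.8 kPa.
q_all(net) = 1501.8 / 3 = 500.59 kPa.

q_all(net) ≈ 501 kPa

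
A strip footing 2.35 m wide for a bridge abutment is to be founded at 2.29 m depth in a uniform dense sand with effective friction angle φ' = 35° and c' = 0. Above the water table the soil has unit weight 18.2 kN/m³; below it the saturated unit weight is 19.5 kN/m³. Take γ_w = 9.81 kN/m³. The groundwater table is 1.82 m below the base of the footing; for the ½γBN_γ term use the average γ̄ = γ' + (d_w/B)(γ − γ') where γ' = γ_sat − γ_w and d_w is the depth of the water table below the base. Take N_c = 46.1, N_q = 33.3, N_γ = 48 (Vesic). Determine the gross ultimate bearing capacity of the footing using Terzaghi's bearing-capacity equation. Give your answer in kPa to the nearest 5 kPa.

Effective surcharge at the founding depth q = γ·D_f = 18.2 × 2.29 = 41.678 kPa.
With d_w = 1.82 m < B, γ̄ = 9.69 + (1.82/2.35) × (18.2 − 9.69) = 16.281 kN/m³.
q_ult = q·N_q + 0.5·γ·B·N_γ
     = 41.678 × 33.3 + 0.5 × 16.281 × 2.35 × 48
     = 1387.9 + 918.23 = 2306.1 kPa.

q_ult ≈ 2305 kPa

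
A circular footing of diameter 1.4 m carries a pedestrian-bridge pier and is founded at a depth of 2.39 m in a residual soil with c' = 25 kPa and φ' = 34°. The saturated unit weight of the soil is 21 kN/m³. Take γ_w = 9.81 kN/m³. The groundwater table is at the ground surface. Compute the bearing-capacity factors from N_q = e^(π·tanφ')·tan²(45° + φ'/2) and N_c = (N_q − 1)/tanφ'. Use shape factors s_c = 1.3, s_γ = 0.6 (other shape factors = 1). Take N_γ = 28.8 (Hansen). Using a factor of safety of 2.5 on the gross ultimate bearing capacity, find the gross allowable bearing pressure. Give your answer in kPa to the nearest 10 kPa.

N_q = e^(π·tan34°)·tan²(62°) = 29.44; N_c = (N_q − 1)/tanφ' = 42.16.
With the water table at the surface the whole profile is submerged: γ' = 21 − 9.81 = 11.19 kN/m³, so q = γ'·D_f = 26.744 kPa; the same γ' applies in the ½γBN_γ term.
q_ult = c·N_c·s_c + q·N_q + 0.5·γ·B·N_γ·s_γ
     = 25 × 42.164 × 1.3 + 26.744 × 29.44 + 0.5 × 11.19 × 1.4 × 28.8 × 0.6
     = 1370.3 + 787.34 + 135.35 = 2293 kPa.
q_all = 2293 / 2.5 = 917.21 kPa.

q_all ≈ 920 kPa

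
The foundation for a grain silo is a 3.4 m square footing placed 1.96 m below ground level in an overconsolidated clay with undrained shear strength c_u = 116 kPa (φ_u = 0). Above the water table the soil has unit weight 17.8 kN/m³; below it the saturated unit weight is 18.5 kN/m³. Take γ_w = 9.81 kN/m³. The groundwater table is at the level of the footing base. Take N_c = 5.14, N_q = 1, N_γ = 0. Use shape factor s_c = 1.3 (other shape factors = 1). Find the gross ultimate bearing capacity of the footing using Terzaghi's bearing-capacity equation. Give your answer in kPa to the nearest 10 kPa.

Overburden at base level: q = 17.8 × 1.96 = 34.888 kPa.
Cohesion term c·N_c·s_c = 116 × 5.14 × 1.3 = 775.11 kPa; surcharge term q·N_q = 34.888 × 1 = 34.888 kPa.
q_ult = 775.11 + 34.888 = 810 kPa.

q_ult ≈ 810 kPa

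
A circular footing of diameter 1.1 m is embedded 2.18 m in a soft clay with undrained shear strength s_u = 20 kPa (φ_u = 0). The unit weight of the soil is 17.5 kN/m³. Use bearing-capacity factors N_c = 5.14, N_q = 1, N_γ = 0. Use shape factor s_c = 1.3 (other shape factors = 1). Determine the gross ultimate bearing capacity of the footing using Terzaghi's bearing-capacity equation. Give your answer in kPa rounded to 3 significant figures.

Effective surcharge at the founding depth q = γ·D_f = 17.5 × 2.18 = 38.15 kPa.
q_ult = c·N_c·s_c + q·N_q
     = 20 × 5.14 × 1.3 + 38.15 × 1
     = 133.64 + 38.15 = 171.79 kPa.

q_ult ≈ 172 kPa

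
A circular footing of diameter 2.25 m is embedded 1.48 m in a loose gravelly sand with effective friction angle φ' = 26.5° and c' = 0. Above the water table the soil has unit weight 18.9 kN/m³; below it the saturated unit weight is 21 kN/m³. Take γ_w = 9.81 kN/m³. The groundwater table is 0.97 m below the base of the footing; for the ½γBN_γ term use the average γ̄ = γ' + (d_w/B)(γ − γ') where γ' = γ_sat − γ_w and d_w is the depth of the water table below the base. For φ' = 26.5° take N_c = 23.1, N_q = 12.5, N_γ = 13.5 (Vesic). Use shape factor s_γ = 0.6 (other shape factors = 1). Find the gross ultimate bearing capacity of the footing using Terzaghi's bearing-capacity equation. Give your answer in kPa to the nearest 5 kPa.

q_ult ≈ 480 kPa

Effective surcharge at the founding depth q = γ·D_f = 18.9 × 1.48 = 27.972 kPa.
With d_w = 0.97 m < B, γ̄ = 11.19 + (0.97/2.25) × (18.9 − 11.19) = 14.514 kN/m³.
q_ult = q·N_q + 0.5·γ·B·N_γ·s_γ
     = 27.972 × 12.5 + 0.5 × 14.514 × 2.25 × 13.5 × 0.6
     = 349.65 + 132.26 = 481.91 kPa.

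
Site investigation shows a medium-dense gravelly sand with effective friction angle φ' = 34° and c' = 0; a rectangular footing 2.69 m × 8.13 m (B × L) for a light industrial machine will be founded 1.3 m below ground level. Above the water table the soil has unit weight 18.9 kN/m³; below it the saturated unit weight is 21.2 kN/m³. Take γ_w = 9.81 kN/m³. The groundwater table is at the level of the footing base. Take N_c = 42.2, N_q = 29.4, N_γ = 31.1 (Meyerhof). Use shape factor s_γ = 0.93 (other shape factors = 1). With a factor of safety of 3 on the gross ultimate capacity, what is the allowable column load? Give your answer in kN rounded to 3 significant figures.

P_all ≈ 8500 kN

q = γ·D_f = 18.9 × 1.3 = 24.57 kPa.
For the ½γBN_γ term take γ' = 21.2 − 9.81 = 11.39 kN/m³ (soil below base is submerged).
q·N_q = 24.57 × 29.4 = 722.36 kPa
0.5·γ·B·N_γ·s_γ = 0.5 × 11.39 × 2.69 × 31.1 × 0.93 = 443.09 kPa
q_ult = 722.36 + 443.09 = 1165.4 kPa.
Gross allowable pressure q_all = 1165.4 / 3 = 388.48 kPa.
Footing area = 21.8697 m², so allowable column load = 388.48 × 21.8697 = 8496 kN.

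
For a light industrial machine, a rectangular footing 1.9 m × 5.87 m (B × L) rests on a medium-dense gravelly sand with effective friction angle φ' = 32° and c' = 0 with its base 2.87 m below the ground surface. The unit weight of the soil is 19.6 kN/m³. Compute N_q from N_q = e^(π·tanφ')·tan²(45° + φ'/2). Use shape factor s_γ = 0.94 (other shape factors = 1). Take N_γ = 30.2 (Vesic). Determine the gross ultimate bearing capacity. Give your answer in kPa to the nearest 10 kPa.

q_ult ≈ 1830 kPa

tan32° = 0.6249, so N_q = e^(π×0.6249)·tan²(61°) = 7.121 × 3.255 = 23.18.
Overburden at base level: q = 19.6 × 2.87 = 56.252 kPa.
Surcharge term q·N_q = 56.252 × 23.177 = 1303.7 kPa; self-weight term 0.5·γ·B·N_γ·s_γ = 0.5 × 19.6 × 1.9 × 30.2 × 0.94 = 528.58 kPa.
q_ult = 1303.7 + 528.58 = 1832.3 kPa.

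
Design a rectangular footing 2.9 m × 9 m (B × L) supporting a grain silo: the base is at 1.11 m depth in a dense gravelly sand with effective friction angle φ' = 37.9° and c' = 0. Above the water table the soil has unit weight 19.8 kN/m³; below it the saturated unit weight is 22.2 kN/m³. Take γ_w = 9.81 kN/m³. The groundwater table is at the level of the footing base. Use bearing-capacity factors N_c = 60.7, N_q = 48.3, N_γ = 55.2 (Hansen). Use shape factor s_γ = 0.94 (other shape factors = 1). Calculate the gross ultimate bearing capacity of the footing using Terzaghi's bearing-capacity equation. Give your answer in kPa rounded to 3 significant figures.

q_ult ≈ 1990 kPa

Effective surcharge at the founding depth q = γ·D_f = 19.8 × 1.11 = 21.978 kPa.
The water table coincides with the base, so in the self-weight term γ → γ' = 12.39 kN/m³.
q_ult = q·N_q + 0.5·γ·B·N_γ·s_γ
     = 21.978 × 48.3 + 0.5 × 12.39 × 2.9 × 55.2 × 0.94
     = 1061.5 + 932.19 = 1993.7 kPa.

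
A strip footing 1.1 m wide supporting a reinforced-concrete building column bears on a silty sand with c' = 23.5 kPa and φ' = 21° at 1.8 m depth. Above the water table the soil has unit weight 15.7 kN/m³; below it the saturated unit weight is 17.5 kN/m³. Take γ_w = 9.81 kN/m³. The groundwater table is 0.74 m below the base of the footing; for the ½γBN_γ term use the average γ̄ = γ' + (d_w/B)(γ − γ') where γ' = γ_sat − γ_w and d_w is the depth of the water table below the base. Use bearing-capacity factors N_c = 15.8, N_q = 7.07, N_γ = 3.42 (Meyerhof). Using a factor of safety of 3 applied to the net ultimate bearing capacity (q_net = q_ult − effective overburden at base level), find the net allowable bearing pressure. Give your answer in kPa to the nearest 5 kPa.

q_all(net) ≈ 190 kPa

Effective surcharge at the founding depth q = γ·D_f = 15.7 × 1.8 = 28.26 kPa.
With d_w = 0.74 m < B, γ̄ = 7.69 + (0.74/1.1) × (15.7 − 7.69) = 13.079 kN/m³.
q_ult = c·N_c + q·N_q + 0.5·γ·B·N_γ
     = 23.5 × 15.8 + 28.26 × 7.07 + 0.5 × 13.079 × 1.1 × 3.42
     = 371.3 + 199.8 + 24.601 = 595.7 kPa.
Net ultimate: q_net = 595.7 − 28.26 = 567.44 kPa.
q_all(net) = 567.44 / 3 = 189.15 kPa.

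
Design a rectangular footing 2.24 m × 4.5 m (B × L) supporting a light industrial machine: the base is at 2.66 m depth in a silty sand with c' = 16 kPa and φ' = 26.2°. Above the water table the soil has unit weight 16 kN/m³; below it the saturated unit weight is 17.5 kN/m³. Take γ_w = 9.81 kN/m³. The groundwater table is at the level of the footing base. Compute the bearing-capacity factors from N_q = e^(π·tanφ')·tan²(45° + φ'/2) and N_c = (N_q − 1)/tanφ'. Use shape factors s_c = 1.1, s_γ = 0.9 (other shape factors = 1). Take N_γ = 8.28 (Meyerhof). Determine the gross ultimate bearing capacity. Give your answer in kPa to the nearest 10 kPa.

q_ult ≈ 980 kPa

tan26.2° = 0.4921, so N_q = e^(π×0.4921)·tan²(58.1°) = 4.692 × 2.581 = 12.11.
N_c = (12.11 − 1)/tan26.2° = 22.58.
Overburden at base level: q = 16 × 2.66 = 42.56 kPa.
Below the base the soil is submerged, so the ½γBN_γ term uses γ' = 17.5 − 9.81 = 7.69 kN/m³.
Cohesion term c·N_c·s_c = 16 × 22.579 × 1.1 = 397.39 kPa; surcharge term q·N_q = 42.56 × 12.11 = 515.41 kPa; self-weight term 0.5·γ·B·N_γ·s_γ = 0.5 × 7.69 × 2.24 × 8.28 × 0.9 = 64.183 kPa.
q_ult = 397.39 + 515.41 + 64.183 = 976.99 kPa.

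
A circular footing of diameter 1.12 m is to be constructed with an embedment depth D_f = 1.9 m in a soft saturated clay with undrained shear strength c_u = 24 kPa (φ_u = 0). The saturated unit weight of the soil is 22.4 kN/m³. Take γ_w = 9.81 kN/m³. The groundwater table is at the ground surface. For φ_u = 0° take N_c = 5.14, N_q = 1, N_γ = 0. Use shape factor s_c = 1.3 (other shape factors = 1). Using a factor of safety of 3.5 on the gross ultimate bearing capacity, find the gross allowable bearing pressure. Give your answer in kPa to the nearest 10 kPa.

γ' = 22.4 − 9.81 = 12.59 kN/m³ (submerged throughout). q = 12.59 × 1.9 = 23.921 kPa.
c·N_c·s_c = 24 × 5.14 × 1.3 = 160.37 kPa
q·N_q = 23.921 × 1 = 23.921 kPa
q_ult = 160.37 + 23.921 = 184.29 kPa.
q_all = 184.29 / 3.5 = 52.654 kPa.

q_all ≈ 50 kPa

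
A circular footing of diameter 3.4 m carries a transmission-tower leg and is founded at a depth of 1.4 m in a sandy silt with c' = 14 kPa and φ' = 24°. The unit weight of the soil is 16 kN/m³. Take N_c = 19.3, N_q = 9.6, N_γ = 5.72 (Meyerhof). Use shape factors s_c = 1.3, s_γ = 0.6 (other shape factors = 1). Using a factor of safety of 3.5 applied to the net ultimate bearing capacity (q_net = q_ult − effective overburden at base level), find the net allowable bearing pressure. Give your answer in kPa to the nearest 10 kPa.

Overburden at base level: q = 16 × 1.4 = 22.4 kPa.
Cohesion term c·N_c·s_c = 14 × 19.3 × 1.3 = 351.26 kPa; surcharge term q·N_q = 22.4 × 9.6 = 215.04 kPa; self-weight term 0.5·γ·B·N_γ·s_γ = 0.5 × 16 × 3.4 × 5.72 × 0.6 = 93.35 kPa.
q_ult = 351.26 + 215.04 + 93.35 = 659.65 kPa.
Net ultimate: q_net = 659.65 − 22.4 = 637.25 kPa.
q_all(net) = 637.25 / 3.5 = 182.07 kPa.

q_all(net) ≈ 180 kPa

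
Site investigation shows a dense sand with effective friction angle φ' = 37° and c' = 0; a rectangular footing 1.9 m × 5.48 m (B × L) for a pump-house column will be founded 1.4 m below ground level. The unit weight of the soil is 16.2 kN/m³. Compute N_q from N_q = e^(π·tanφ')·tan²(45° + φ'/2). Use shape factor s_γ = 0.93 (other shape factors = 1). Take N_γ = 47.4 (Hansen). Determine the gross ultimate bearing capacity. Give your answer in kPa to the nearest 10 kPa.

tan37° = 0.7536, so N_q = e^(π×0.7536)·tan²(63.5°) = 10.669 × 4.023 = 42.92.
Overburden at base level: q = 16.2 × 1.4 = 22.68 kPa.
Surcharge term q·N_q = 22.68 × 42.92 = 973.42 kPa; self-weight term 0.5·γ·B·N_γ·s_γ = 0.5 × 16.2 × 1.9 × 47.4 × 0.93 = 678.42 kPa.
q_ult = 973.42 + 678.42 = 1651.8 kPa.

q_ult ≈ 1650 kPa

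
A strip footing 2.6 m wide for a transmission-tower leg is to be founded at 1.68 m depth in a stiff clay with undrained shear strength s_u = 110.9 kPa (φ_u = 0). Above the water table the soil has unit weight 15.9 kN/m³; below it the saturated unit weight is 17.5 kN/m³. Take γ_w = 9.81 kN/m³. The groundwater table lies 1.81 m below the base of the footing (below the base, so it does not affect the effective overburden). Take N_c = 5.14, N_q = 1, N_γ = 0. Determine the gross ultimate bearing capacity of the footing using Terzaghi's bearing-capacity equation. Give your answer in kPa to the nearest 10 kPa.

Overburden at base level: q = 15.9 × 1.68 = 26.712 kPa.
Cohesion term c·N_c = 110.9 × 5.14 = 570.03 kPa; surcharge term q·N_q = 26.712 × 1 = 26.712 kPa.
q_ult = 570.03 + 26.712 = 596.74 kPa.

q_ult ≈ 600 kPa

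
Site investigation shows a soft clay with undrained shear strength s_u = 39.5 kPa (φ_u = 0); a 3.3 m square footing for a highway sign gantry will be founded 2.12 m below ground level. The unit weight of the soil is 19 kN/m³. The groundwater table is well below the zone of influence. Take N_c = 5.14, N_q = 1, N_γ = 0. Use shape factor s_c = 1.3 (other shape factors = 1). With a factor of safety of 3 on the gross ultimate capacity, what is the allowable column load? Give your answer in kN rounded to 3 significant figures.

P_all ≈ 1100 kN

Effective surcharge at the founding depth q = γ·D_f = 19 × 2.12 = 40.28 kPa.
q_ult = c·N_c·s_c + q·N_q
     = 39.5 × 5.14 × 1.3 + 40.28 × 1
     = 263.94 + 40.28 = 304.22 kPa.
Gross allowable pressure q_all = 304.22 / 3 = 101.41 kPa.
Footing area = 10.89 m², so allowable column load = 101.41 × 10.89 = 1104.3 kN.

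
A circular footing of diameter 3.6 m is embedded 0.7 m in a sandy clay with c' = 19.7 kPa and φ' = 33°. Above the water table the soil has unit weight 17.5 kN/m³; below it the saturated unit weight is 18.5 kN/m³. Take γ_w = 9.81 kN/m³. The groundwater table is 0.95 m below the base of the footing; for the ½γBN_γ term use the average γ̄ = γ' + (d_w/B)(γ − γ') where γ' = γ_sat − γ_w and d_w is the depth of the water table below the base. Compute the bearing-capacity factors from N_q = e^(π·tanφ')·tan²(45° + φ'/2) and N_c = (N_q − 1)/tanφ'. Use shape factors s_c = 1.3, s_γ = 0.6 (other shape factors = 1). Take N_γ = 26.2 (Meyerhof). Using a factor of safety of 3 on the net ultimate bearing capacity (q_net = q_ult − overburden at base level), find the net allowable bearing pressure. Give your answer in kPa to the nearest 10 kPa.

N_q = e^(π·tan33°)·tan²(61.5°) = 26.09; N_c = (N_q − 1)/tanφ' = 38.64.
q = γ·D_f = 17.5 × 0.7 = 12.25 kPa.
γ' = 8.69 kN/m³; averaging over the depth B below the base, γ̄ = γ' + (d_w/B)(γ − γ') = 11.015 kN/m³.
c·N_c·s_c = 19.7 × 38.638 × 1.3 = 989.53 kPa
q·N_q = 12.25 × 26.092 = 319.63 kPa
0.5·γ·B·N_γ·s_γ = 0.5 × 11.015 × 3.6 × 26.2 × 0.6 = 311.68 kPa
q_ult = 989.53 + 319.63 + 311.68 = 1620.8 kPa.
q_net = 1620.8 − 12.25 = 1608.6 kPa.
q_all(net) = 1608.6 / 3 = 536.19 kPa.

q_all(net) ≈ 540 kPa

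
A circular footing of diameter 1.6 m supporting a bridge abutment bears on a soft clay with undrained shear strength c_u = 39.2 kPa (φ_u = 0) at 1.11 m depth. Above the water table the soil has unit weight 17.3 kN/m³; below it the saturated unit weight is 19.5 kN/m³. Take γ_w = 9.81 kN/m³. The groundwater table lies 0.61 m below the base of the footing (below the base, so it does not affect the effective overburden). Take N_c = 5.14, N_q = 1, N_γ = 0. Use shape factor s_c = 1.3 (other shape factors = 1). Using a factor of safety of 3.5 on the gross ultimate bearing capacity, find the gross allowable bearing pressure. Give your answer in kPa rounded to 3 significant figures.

Effective surcharge at the founding depth q = γ·D_f = 17.3 × 1.11 = 19.203 kPa.
q_ult = c·N_c·s_c + q·N_q
     = 39.2 × 5.14 × 1.3 + 19.203 × 1
     = 261.93 + 19.203 = 281.14 kPa.
q_all = 281.14 / 3.5 = 80.325 kPa.

q_all ≈ 80.3 kPa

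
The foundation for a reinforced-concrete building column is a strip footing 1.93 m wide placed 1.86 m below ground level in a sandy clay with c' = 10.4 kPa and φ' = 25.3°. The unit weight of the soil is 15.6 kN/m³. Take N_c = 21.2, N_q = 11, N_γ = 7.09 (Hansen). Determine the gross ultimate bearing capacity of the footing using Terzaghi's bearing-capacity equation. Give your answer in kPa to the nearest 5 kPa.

q_ult ≈ 645 kPa

q = γ·D_f = 15.6 × 1.86 = 29.016 kPa.
c·N_c = 10.4 × 21.2 = 220.48 kPa
q·N_q = 29.016 × 11 = 319.18 kPa
0.5·γ·B·N_γ = 0.5 × 15.6 × 1.93 × 7.09 = 106.73 kPa
q_ult = 220.48 + 319.18 + 106.73 = 646.39 kPa.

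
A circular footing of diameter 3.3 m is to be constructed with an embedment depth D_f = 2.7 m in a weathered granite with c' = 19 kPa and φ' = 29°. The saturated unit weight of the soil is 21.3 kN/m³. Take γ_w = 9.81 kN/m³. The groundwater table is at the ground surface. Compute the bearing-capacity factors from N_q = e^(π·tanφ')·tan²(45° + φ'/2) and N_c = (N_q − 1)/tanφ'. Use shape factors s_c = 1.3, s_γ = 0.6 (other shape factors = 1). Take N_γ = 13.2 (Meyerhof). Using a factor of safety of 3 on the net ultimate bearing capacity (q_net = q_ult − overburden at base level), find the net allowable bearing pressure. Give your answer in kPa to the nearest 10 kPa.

N_q = e^(π·tan29°)·tan²(59.5°) = 16.44; N_c = (N_q − 1)/tanφ' = 27.86.
Water table at ground surface, so effective unit weight γ' = 21.3 − 9.81 = 11.49 kN/m³ is used throughout; overburden q = 11.49 × 2.7 = 31.023 kPa; the same γ' applies in the ½γBN_γ term.
Cohesion term c·N_c·s_c = 19 × 27.86 × 1.3 = 688.15 kPa; surcharge term q·N_q = 31.023 × 16.443 = 510.12 kPa; self-weight term 0.5·γ·B·N_γ·s_γ = 0.5 × 11.49 × 3.3 × 13.2 × 0.6 = 150.15 kPa.
q_ult = 688.15 + 510.12 + 150.15 = 1348.4 kPa.
q_net = 1348.4 − 31.023 = 1317.4 kPa.
q_all(net) = 1317.4 / 3 = 439.13 kPa.

q_all(net) ≈ 440 kPa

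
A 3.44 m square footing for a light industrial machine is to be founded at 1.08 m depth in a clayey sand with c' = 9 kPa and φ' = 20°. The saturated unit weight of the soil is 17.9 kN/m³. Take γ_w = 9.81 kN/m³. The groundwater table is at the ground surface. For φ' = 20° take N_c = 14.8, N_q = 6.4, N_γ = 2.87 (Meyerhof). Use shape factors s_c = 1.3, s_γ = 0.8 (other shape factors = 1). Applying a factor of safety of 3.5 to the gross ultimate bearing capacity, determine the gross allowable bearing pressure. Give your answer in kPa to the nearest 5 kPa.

With the water table at the surface the whole profile is submerged: γ' = 17.9 − 9.81 = 8.09 kN/m³, so q = γ'·D_f = 8.7372 kPa; the same γ' applies in the ½γBN_γ term.
q_ult = c·N_c·s_c + q·N_q + 0.5·γ·B·N_γ·s_γ
     = 9 × 14.8 × 1.3 + 8.7372 × 6.4 + 0.5 × 8.09 × 3.44 × 2.87 × 0.8
     = 173.16 + 55.918 + 31.948 = 261.03 kPa.
q_all = q_ult / FS = 261.03 / 3.5 = 74.579 kPa.

q_all ≈ 75 kPa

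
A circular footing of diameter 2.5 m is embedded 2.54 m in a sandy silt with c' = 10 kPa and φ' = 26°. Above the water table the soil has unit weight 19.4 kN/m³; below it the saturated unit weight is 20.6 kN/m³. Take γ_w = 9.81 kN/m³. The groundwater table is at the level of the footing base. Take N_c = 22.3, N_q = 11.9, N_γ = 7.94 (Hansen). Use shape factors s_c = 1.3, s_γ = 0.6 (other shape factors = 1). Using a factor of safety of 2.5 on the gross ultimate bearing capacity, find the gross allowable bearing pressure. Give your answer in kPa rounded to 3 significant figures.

q_all ≈ 376 kPa

q = γ·D_f = 19.4 × 2.54 = 49.276 kPa.
For the ½γBN_γ term take γ' = 20.6 − 9.81 = 10.79 kN/m³ (soil below base is submerged).
c·N_c·s_c = 10 × 22.3 × 1.3 = 289.9 kPa
q·N_q = 49.276 × 11.9 = 586.38 kPa
0.5·γ·B·N_γ·s_γ = 0.5 × 10.79 × 2.5 × 7.94 × 0.6 = 64.254 kPa
q_ult = 289.9 + 586.38 + 64.254 = 940.54 kPa.
q_all = 940.54 / 2.5 = 376.22 kPa.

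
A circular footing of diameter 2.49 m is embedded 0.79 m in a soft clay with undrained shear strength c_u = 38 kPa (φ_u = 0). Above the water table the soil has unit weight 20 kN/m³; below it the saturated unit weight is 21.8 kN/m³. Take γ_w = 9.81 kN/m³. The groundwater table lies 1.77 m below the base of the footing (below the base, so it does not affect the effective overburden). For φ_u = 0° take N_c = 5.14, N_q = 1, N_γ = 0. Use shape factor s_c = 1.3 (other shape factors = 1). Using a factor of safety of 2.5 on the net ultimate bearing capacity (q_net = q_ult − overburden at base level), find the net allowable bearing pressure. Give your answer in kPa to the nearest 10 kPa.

q_all(net) ≈ 100 kPa

Effective surcharge at the founding depth q = γ·D_f = 20 × 0.79 = 15.8 kPa.
q_ult = c·N_c·s_c + q·N_q
     = 38 × 5.14 × 1.3 + 15.8 × 1
     = 253.92 + 15.8 = 269.72 kPa.
q_net = 269.72 − 15.8 = 253.92 kPa.
q_all(net) = 253.92 / 2.5 = 101.57 kPa.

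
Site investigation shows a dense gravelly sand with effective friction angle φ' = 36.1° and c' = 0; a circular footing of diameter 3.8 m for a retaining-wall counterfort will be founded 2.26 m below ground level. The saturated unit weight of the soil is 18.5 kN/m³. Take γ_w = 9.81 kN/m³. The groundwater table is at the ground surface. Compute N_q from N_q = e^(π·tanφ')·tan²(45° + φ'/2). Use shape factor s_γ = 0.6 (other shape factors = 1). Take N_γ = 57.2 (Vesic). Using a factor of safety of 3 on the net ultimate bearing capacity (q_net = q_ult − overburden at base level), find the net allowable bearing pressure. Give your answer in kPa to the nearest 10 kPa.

q_all(net) ≈ 430 kPa

N_q = e^(π·tan36.1°)·tan²(63.05°) = 38.24.
Water table at ground surface, so effective unit weight γ' = 18.5 − 9.81 = 8.69 kN/m³ is used throughout; overburden q = 8.69 × 2.26 = 19.639 kPa; the same γ' applies in the ½γBN_γ term.
Surcharge term q·N_q = 19.639 × 38.235 = 750.92 kPa; self-weight term 0.5·γ·B·N_γ·s_γ = 0.5 × 8.69 × 3.8 × 57.2 × 0.6 = 566.66 kPa.
q_ult = 750.92 + 566.66 = 1317.6 kPa.
q_net = 1317.6 − 19.639 = 1297.9 kPa.
q_all(net) = 1297.9 / 3 = 432.64 kPa.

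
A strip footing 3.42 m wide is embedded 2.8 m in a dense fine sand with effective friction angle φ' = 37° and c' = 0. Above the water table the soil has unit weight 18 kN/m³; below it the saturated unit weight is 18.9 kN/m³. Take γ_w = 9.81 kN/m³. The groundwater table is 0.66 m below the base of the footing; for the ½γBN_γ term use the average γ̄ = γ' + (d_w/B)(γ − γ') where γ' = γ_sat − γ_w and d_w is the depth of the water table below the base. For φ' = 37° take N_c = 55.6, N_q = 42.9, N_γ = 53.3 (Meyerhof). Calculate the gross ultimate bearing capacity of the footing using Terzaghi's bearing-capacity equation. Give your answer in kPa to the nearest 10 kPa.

Effective surcharge at the founding depth q = γ·D_f = 18 × 2.8 = 50.4 kPa.
With d_w = 0.66 m < B, γ̄ = 9.09 + (0.66/3.42) × (18 − 9.09) = 10.809 kN/m³.
q_ult = q·N_q + 0.5·γ·B·N_γ
     = 50.4 × 42.9 + 0.5 × 10.809 × 3.42 × 53.3
     = 2162.2 + 985.21 = 3147.4 kPa.

q_ult ≈ 3150 kPa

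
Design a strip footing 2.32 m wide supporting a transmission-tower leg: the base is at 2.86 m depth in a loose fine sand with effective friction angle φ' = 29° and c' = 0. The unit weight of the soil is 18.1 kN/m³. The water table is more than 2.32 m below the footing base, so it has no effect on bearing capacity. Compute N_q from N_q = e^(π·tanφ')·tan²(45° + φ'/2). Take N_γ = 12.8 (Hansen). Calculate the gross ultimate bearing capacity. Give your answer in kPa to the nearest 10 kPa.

tan29° = 0.5543, so N_q = e^(π×0.5543)·tan²(59.5°) = 5.705 × 2.882 = 16.44.
q = γ·D_f = 18.1 × 2.86 = 51.766 kPa.
q·N_q = 51.766 × 16.443 = 851.2 kPa
0.5·γ·B·N_γ = 0.5 × 18.1 × 2.32 × 12.8 = 268.75 kPa
q_ult = 851.2 + 268.75 = 1120 kPa.

q_ult ≈ 1120 kPa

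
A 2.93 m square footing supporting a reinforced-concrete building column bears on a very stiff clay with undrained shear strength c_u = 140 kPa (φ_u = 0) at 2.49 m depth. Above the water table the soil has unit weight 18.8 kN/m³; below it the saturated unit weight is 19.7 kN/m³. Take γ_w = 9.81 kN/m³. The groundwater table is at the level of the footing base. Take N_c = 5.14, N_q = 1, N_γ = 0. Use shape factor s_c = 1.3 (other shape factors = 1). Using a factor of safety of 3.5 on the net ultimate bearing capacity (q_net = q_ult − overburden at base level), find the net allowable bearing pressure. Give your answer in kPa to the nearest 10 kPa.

q_all(net) ≈ 270 kPa

q = γ·D_f = 18.8 × 2.49 = 46.812 kPa.
c·N_c·s_c = 140 × 5.14 × 1.3 = 935.48 kPa
q·N_q = 46.812 × 1 = 46.812 kPa
q_ult = 935.48 + 46.812 = 982.29 kPa.
q_net = 982.29 − 46.812 = 935.48 kPa.
q_all(net) = 935.48 / 3.5 = 267.28 kPa.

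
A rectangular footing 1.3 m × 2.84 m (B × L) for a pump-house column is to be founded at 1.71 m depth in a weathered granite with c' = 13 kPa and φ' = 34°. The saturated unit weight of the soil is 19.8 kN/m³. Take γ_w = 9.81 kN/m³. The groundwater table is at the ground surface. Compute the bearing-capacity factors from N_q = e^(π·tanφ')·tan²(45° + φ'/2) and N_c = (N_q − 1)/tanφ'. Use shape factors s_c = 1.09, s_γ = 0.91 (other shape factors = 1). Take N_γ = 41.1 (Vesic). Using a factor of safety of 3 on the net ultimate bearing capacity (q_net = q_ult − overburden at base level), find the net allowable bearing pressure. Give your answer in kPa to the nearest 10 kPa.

N_q = e^(π·tan34°)·tan²(62°) = 29.44; N_c = (N_q − 1)/tanφ' = 42.16.
With the water table at the surface the whole profile is submerged: γ' = 19.8 − 9.81 = 9.99 kN/m³, so q = γ'·D_f = 17.083 kPa; the same γ' applies in the ½γBN_γ term.
q_ult = c·N_c·s_c + q·N_q + 0.5·γ·B·N_γ·s_γ
     = 13 × 42.164 × 1.09 + 17.083 × 29.44 + 0.5 × 9.99 × 1.3 × 41.1 × 0.91
     = 597.46 + 502.92 + 242.86 = 1343.2 kPa.
q_net = 1343.2 − 17.083 = 1326.2 kPa.
q_all(net) = 1326.2 / 3 = 442.05 kPa.

q_all(net) ≈ 440 kPa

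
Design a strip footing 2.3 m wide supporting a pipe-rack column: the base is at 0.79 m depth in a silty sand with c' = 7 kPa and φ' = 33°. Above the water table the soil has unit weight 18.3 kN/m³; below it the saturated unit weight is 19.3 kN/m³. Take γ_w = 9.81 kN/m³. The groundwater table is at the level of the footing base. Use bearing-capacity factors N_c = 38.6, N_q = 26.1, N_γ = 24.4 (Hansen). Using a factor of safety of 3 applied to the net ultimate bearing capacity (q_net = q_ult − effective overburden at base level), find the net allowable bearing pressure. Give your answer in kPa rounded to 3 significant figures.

q_all(net) ≈ 300 kPa

Effective surcharge at the founding depth q = γ·D_f = 18.3 × 0.79 = 14.457 kPa.
The water table coincides with the base, so in the self-weight term γ → γ' = 9.49 kN/m³.
q_ult = c·N_c + q·N_q + 0.5·γ·B·N_γ
     = 7 × 38.6 + 14.457 × 26.1 + 0.5 × 9.49 × 2.3 × 24.4
     = 270.2 + 377.33 + 266.29 = 913.82 kPa.
Net ultimate: q_net = 913.82 − 14.457 = 899.36 kPa.
q_all(net) = 899.36 / 3 = 299.79 kPa.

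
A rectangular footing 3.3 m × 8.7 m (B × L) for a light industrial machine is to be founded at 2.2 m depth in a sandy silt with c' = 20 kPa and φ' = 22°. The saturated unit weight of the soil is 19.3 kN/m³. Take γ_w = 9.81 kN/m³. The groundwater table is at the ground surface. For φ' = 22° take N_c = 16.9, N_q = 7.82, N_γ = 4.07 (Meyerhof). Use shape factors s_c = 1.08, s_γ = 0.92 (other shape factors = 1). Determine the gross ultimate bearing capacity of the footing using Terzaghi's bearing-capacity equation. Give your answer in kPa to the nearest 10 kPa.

Water table at ground surface, so effective unit weight γ' = 19.3 − 9.81 = 9.49 kN/m³ is used throughout; overburden q = 9.49 × 2.2 = 20.878 kPa; the same γ' applies in the ½γBN_γ term.
Cohesion term c·N_c·s_c = 20 × 16.9 × 1.08 = 365.04 kPa; surcharge term q·N_q = 20.878 × 7.82 = 163.27 kPa; self-weight term 0.5·γ·B·N_γ·s_γ = 0.5 × 9.49 × 3.3 × 4.07 × 0.92 = 58.632 kPa.
q_ult = 365.04 + 163.27 + 58.632 = 586.94 kPa.

q_ult ≈ 590 kPa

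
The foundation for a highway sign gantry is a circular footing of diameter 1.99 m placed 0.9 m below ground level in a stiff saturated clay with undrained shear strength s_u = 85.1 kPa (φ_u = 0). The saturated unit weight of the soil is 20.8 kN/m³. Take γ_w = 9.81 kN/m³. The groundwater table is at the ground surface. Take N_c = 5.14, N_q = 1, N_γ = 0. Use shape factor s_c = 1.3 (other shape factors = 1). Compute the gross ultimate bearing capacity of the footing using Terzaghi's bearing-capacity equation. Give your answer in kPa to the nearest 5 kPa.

q_ult ≈ 580 kPa

With the water table at the surface the whole profile is submerged: γ' = 20.8 − 9.81 = 10.99 kN/m³, so q = γ'·D_f = 9.891 kPa.
q_ult = c·N_c·s_c + q·N_q
     = 85.1 × 5.14 × 1.3 + 9.891 × 1
     = 568.64 + 9.891 = 578.53 kPa.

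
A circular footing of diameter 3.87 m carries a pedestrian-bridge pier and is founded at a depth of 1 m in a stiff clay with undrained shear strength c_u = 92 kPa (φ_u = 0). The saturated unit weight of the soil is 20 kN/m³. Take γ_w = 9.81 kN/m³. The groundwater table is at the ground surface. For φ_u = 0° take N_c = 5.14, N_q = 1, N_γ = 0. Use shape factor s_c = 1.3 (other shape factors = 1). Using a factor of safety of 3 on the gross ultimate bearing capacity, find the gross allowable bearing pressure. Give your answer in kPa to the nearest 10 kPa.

q_all ≈ 210 kPa

Water table at ground surface, so effective unit weight γ' = 20 − 9.81 = 10.19 kN/m³ is used throughout; overburden q = 10.19 × 1 = 10.19 kPa.
Cohesion term c·N_c·s_c = 92 × 5.14 × 1.3 = 614.74 kPa; surcharge term q·N_q = 10.19 × 1 = 10.19 kPa.
q_ult = 614.74 + 10.19 = 624.93 kPa.
q_all = 624.93 / 3 = 208.31 kPa.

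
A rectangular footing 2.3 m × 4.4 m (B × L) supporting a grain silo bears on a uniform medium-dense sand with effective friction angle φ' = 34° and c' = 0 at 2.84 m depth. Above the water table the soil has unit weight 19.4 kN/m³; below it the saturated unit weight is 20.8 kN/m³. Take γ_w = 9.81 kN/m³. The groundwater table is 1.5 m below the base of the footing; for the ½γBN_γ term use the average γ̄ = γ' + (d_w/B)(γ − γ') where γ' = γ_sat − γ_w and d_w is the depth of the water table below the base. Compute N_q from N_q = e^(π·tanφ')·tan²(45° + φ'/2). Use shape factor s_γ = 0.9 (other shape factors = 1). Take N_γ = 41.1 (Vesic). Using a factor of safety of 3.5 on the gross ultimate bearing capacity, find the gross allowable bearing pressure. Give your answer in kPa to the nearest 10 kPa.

N_q = e^(π·tan34°)·tan²(62°) = 29.44.
q = γ·D_f = 19.4 × 2.84 = 55.096 kPa.
γ' = 10.99 kN/m³; averaging over the depth B below the base, γ̄ = γ' + (d_w/B)(γ − γ') = 16.475 kN/m³.
q·N_q = 55.096 × 29.44 = 1622 kPa
0.5·γ·B·N_γ·s_γ = 0.5 × 16.475 × 2.3 × 41.1 × 0.9 = 700.81 kPa
q_ult = 1622 + 700.81 = 2322.8 kPa.
q_all = 2322.8 / 3.5 = 663.66 kPa.

q_all ≈ 660 kPa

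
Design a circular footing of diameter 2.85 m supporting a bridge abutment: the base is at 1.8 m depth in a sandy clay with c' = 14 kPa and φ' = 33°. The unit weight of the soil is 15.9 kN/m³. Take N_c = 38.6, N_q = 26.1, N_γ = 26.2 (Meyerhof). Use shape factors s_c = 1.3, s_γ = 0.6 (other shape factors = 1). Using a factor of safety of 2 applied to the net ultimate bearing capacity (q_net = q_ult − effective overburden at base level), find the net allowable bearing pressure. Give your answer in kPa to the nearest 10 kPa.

Effective surcharge at the founding depth q = γ·D_f = 15.9 × 1.8 = 28.62 kPa.
q_ult = c·N_c·s_c + q·N_q + 0.5·γ·B·N_γ·s_γ
     = 14 × 38.6 × 1.3 + 28.62 × 26.1 + 0.5 × 15.9 × 2.85 × 26.2 × 0.6
     = 702.52 + 746.98 + 356.18 = 1805.7 kPa.
Net ultimate: q_net = 1805.7 − 28.62 = 1777.1 kPa.
q_all(net) = 1777.1 / 2 = 888.53 kPa.

q_all(net) ≈ 890 kPa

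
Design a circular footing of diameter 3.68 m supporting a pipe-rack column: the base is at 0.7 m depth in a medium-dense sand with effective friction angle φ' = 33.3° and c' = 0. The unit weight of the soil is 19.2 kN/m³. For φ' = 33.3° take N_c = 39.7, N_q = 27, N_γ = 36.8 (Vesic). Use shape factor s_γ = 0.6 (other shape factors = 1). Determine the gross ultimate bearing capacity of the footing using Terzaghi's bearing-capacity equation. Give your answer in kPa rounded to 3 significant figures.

Overburden at base level: q = 19.2 × 0.7 = 13.44 kPa.
Surcharge term q·N_q = 13.44 × 27 = 362.88 kPa; self-weight term 0.5·γ·B·N_γ·s_γ = 0.5 × 19.2 × 3.68 × 36.8 × 0.6 = 780.04 kPa.
q_ult = 362.88 + 780.04 = 1142.9 kPa.

q_ult ≈ 1140 kPa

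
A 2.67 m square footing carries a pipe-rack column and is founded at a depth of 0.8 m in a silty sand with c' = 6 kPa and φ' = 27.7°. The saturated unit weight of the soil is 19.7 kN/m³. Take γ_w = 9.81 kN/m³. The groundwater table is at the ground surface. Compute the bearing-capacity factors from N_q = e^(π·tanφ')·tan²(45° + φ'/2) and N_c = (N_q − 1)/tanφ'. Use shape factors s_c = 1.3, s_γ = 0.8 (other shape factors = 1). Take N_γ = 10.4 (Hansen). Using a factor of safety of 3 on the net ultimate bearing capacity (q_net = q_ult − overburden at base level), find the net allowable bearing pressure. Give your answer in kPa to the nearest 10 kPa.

q_all(net) ≈ 140 kPa

N_q = e^(π·tan27.7°)·tan²(58.85°) = 14.24; N_c = (N_q − 1)/tanφ' = 25.23.
γ' = 19.7 − 9.81 = 9.89 kN/m³ (submerged throughout). q = 9.89 × 0.8 = 7.912 kPa; the same γ' applies in the ½γBN_γ term.
c·N_c·s_c = 6 × 25.226 × 1.3 = 196.76 kPa
q·N_q = 7.912 × 14.244 = 112.7 kPa
0.5·γ·B·N_γ·s_γ = 0.5 × 9.89 × 2.67 × 10.4 × 0.8 = 109.85 kPa
q_ult = 196.76 + 112.7 + 109.85 = 419.31 kPa.
q_net = 419.31 − 7.912 = 411.39 kPa.
q_all(net) = 411.39 / 3 = 137.13 kPa.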